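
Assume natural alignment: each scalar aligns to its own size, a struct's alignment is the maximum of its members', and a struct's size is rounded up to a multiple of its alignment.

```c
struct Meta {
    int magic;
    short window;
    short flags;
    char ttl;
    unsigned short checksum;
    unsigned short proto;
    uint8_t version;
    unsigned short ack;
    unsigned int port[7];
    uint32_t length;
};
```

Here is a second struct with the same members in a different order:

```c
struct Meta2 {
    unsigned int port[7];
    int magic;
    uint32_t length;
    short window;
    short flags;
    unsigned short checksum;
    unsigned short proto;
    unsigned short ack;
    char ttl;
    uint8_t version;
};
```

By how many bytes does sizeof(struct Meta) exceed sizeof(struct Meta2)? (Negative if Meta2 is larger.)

4

magic at 0 (size 4, align 4) → ends 4
window at 4 (size 2, align 2) → ends 6
flags at 6 (size 2, align 2) → ends 8
ttl at 8 (size 1, align 1) → ends 9
pad 1 to align 2 for checksum
checksum at 10 (size 2, align 2) → ends 12
proto at 12 (size 2, align 2) → ends 14
version at 14 (size 1, align 1) → ends 15
pad 1 to align 2 for ack
ack at 16 (size 2, align 2) → ends 18
pad 2 to align 4 for port
port at 20 (size 28, align 4) → ends 48
length at 48 (size 4, align 4) → ends 52
total 52 bytes, alignment 4
— Meta2 —
port at 0 (size 28, align 4) → ends 28
magic at 28 (size 4, align 4) → ends 32
length at 32 (size 4, align 4) → ends 36
window at 36 (size 2, align 2) → ends 38
flags at 38 (size 2, align 2) → ends 40
checksum at 40 (size 2, align 2) → ends 42
proto at 42 (size 2, align 2) → ends 44
ack at 44 (size 2, align 2) → ends 46
ttl at 46 (size 1, align 1) → ends 47
version at 47 (size 1, align 1) → ends 48
total 48 bytes, alignment 4
52 − 48 = 4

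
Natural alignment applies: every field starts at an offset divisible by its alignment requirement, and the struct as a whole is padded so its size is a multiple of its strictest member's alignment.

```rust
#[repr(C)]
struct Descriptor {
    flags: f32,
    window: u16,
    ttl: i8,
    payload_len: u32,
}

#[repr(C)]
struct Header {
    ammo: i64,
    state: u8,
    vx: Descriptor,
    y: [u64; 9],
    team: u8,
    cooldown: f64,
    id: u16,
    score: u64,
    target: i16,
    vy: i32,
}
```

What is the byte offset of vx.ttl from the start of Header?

Descriptor: 0..4  flags  (4B, 4-aligned); 4..6  window  (2B, 2-aligned); 6..7  ttl  (1B, 1-aligned); 7..8  -- padding (1B); 8..12  payload_len  (4B, 4-aligned); sizeof = 12, alignof = 4
0..8  ammo  (8B, 8-aligned)
8..9  state  (1B, 1-aligned)
9..12  -- padding (3B)
12..24  vx  (12B, 4-aligned)
within Descriptor: ttl at 6
12 + 6 = 18

18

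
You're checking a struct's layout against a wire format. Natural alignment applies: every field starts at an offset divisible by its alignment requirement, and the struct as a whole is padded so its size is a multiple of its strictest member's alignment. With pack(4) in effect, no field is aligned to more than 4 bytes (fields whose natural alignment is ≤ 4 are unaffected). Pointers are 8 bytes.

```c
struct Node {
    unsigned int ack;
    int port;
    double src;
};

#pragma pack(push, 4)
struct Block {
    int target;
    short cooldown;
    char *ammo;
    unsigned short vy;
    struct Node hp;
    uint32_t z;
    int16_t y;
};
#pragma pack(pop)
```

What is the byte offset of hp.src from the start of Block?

Node: 0..4  ack  (4B, 4-aligned); 4..8  port  (4B, 4-aligned); 8..16  src  (8B, 8-aligned); sizeof = 16, alignof = 8
0..4  target  (4B, 4-aligned)
4..6  cooldown  (2B, 2-aligned)
6..8  -- padding (2B)
8..16  ammo  (8B, 4-aligned)
16..18  vy  (2B, 2-aligned)
18..20  -- padding (2B)
20..36  hp  (16B, 4-aligned)
within Node: src at 8
20 + 8 = 28

28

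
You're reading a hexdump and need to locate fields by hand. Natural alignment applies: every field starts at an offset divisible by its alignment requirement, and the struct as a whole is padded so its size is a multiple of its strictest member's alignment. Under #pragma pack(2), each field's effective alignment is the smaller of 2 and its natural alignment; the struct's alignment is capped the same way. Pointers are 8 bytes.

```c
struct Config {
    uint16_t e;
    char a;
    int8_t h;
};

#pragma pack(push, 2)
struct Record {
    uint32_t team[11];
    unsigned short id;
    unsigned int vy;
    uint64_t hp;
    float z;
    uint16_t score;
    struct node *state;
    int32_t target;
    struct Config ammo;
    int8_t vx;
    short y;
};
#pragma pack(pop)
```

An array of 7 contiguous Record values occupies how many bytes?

588

Config: 0..2  e  (2B, 2-aligned); 2..3  a  (1B, 1-aligned); 3..4  h  (1B, 1-aligned); sizeof = 4, alignof = 2
0..44  team  (44B, 2-aligned)
44..46  id  (2B, 2-aligned)
46..50  vy  (4B, 2-aligned)
50..58  hp  (8B, 2-aligned)
58..62  z  (4B, 2-aligned)
62..64  score  (2B, 2-aligned)
64..72  state  (8B, 2-aligned)
72..76  target  (4B, 2-aligned)
76..80  ammo  (4B, 2-aligned)
80..81  vx  (1B, 1-aligned)
81..82  -- padding (1B)
82..84  y  (2B, 2-aligned)
sizeof = 84, alignof = 2
array of 7: 7 × 84 = 588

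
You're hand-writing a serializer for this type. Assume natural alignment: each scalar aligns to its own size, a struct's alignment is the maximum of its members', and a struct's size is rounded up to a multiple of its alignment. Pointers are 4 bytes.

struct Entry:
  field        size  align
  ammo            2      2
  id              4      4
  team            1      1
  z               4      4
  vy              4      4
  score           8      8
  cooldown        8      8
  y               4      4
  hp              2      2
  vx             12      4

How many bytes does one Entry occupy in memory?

ammo at 0 (size 2, align 2) → ends 2
pad 2 to align 4 for id
id at 4 (size 4, align 4) → ends 8
team at 8 (size 1, align 1) → ends 9
pad 3 to align 4 for z
z at 12 (size 4, align 4) → ends 16
vy at 16 (size 4, align 4) → ends 20
pad 4 to align 8 for score
score at 24 (size 8, align 8) → ends 32
cooldown at 32 (size 8, align 8) → ends 40
y at 40 (size 4, align 4) → ends 44
hp at 44 (size 2, align 2) → ends 46
pad 2 to align 4 for vx
vx at 48 (size 12, align 4) → ends 60
tail pad 4 to reach multiple of 8
total 64 bytes, alignment 8

64 bytes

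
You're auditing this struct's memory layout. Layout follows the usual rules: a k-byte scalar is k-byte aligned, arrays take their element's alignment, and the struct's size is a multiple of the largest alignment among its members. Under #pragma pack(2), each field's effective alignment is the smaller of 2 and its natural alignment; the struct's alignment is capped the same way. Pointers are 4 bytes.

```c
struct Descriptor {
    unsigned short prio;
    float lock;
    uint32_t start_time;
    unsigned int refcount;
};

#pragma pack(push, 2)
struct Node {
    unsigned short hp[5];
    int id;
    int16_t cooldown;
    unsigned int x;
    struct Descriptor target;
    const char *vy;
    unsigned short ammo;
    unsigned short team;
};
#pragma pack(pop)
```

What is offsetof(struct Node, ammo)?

40

Descriptor: @0: prio [2B, align 2] → 2; +2 pad (align 4); @4: lock [4B, align 4] → 8; @8: start_time [4B, align 4] → 12; @12: refcount [4B, align 4] → 16; size 16, align 4
@0: hp [10B, align 2] → 10
@10: id [4B, align 2] → 14
@14: cooldown [2B, align 2] → 16
@16: x [4B, align 2] → 20
@20: target [16B, align 2] → 36
@36: vy [4B, align 2] → 40
@40: ammo [2B, align 2] → 42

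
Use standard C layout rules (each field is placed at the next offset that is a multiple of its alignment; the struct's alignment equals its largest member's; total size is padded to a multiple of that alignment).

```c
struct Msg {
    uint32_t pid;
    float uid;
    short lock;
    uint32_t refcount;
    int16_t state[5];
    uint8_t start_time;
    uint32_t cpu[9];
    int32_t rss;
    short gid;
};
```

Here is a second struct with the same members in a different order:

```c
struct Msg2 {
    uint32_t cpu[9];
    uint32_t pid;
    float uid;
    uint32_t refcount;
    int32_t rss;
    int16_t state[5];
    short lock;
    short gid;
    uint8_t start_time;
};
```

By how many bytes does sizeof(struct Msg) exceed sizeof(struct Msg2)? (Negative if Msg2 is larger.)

0..4  pid  (4B, 4-aligned)
4..8  uid  (4B, 4-aligned)
8..10  lock  (2B, 2-aligned)
10..12  -- padding (2B)
12..16  refcount  (4B, 4-aligned)
16..26  state  (10B, 2-aligned)
26..27  start_time  (1B, 1-aligned)
27..28  -- padding (1B)
28..64  cpu  (36B, 4-aligned)
64..68  rss  (4B, 4-aligned)
68..70  gid  (2B, 2-aligned)
70..72  -- tail padding (2B)
sizeof = 72, alignof = 4
— Msg2 —
0..36  cpu  (36B, 4-aligned)
36..40  pid  (4B, 4-aligned)
40..44  uid  (4B, 4-aligned)
44..48  refcount  (4B, 4-aligned)
48..52  rss  (4B, 4-aligned)
52..62  state  (10B, 2-aligned)
62..64  lock  (2B, 2-aligned)
64..66  gid  (2B, 2-aligned)
66..67  start_time  (1B, 1-aligned)
67..68  -- tail padding (1B)
sizeof = 68, alignof = 4
72 − 68 = 4

4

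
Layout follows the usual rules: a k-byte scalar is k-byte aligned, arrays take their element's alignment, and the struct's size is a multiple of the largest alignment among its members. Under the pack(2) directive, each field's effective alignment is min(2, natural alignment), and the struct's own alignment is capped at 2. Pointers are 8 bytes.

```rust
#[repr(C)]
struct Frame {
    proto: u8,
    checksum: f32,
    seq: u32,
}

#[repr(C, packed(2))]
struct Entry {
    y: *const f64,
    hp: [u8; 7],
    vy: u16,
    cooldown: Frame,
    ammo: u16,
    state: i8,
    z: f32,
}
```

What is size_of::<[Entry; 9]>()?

342

Frame: 0..1  proto  (1B, 1-aligned); 1..4  -- padding (3B); 4..8  checksum  (4B, 4-aligned); 8..12  seq  (4B, 4-aligned); sizeof = 12, alignof = 4
0..8  y  (8B, 2-aligned)
8..15  hp  (7B, 1-aligned)
15..16  -- padding (1B)
16..18  vy  (2B, 2-aligned)
18..30  cooldown  (12B, 2-aligned)
30..32  ammo  (2B, 2-aligned)
32..33  state  (1B, 1-aligned)
33..34  -- padding (1B)
34..38  z  (4B, 2-aligned)
sizeof = 38, alignof = 2
array of 9: 9 × 38 = 342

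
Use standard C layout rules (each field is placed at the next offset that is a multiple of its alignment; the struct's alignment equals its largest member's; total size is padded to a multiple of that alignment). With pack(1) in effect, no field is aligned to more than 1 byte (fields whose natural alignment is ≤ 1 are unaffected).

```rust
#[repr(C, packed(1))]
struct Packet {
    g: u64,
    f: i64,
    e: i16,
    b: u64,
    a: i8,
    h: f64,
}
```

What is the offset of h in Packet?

g at 0 (size 8, align 1) → ends 8
f at 8 (size 8, align 1) → ends 16
e at 16 (size 2, align 1) → ends 18
b at 18 (size 8, align 1) → ends 26
a at 26 (size 1, align 1) → ends 27
h at 27 (size 8, align 1) → ends 35

27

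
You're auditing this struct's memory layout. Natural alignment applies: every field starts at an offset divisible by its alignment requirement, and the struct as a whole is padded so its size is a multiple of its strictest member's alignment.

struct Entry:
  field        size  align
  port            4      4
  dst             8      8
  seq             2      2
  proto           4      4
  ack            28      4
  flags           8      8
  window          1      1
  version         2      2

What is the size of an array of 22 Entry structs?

1584

0..4  port  (4B, 4-aligned)
4..8  -- padding (4B)
8..16  dst  (8B, 8-aligned)
16..18  seq  (2B, 2-aligned)
18..20  -- padding (2B)
20..24  proto  (4B, 4-aligned)
24..52  ack  (28B, 4-aligned)
52..56  -- padding (4B)
56..64  flags  (8B, 8-aligned)
64..65  window  (1B, 1-aligned)
65..66  -- padding (1B)
66..68  version  (2B, 2-aligned)
68..72  -- tail padding (4B)
sizeof = 72, alignof = 8
array of 22: 22 × 72 = 1584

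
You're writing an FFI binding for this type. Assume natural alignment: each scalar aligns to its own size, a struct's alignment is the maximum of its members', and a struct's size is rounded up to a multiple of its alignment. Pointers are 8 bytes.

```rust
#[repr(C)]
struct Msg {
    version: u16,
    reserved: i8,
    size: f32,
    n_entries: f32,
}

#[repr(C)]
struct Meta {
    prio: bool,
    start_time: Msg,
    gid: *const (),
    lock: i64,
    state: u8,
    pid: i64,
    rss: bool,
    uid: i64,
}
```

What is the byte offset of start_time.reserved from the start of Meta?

Msg: version at 0 (size 2, align 2) → ends 2; reserved at 2 (size 1, align 1) → ends 3; pad 1 to align 4 for size; size at 4 (size 4, align 4) → ends 8; n_entries at 8 (size 4, align 4) → ends 12; total 12 bytes, alignment 4
prio at 0 (size 1, align 1) → ends 1
pad 3 to align 4 for start_time
start_time at 4 (size 12, align 4) → ends 16
within Msg: reserved at 2
4 + 2 = 6

6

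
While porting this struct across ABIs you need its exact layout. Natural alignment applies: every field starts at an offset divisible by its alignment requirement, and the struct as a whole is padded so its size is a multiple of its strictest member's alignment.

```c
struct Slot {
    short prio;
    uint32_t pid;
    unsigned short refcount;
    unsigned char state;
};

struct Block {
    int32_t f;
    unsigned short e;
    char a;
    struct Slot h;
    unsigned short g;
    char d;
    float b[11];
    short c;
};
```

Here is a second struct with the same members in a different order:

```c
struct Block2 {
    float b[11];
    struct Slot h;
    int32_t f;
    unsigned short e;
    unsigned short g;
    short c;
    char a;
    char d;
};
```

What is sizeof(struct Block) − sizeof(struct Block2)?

4

Slot: prio at 0 (size 2, align 2) → ends 2; pad 2 to align 4 for pid; pid at 4 (size 4, align 4) → ends 8; refcount at 8 (size 2, align 2) → ends 10; state at 10 (size 1, align 1) → ends 11; tail pad 1 to reach multiple of 4; total 12 bytes, alignment 4
f at 0 (size 4, align 4) → ends 4
e at 4 (size 2, align 2) → ends 6
a at 6 (size 1, align 1) → ends 7
pad 1 to align 4 for h
h at 8 (size 12, align 4) → ends 20
g at 20 (size 2, align 2) → ends 22
d at 22 (size 1, align 1) → ends 23
pad 1 to align 4 for b
b at 24 (size 44, align 4) → ends 68
c at 68 (size 2, align 2) → ends 70
tail pad 2 to reach multiple of 4
total 72 bytes, alignment 4
— Block2 —
b at 0 (size 44, align 4) → ends 44
h at 44 (size 12, align 4) → ends 56
f at 56 (size 4, align 4) → ends 60
e at 60 (size 2, align 2) → ends 62
g at 62 (size 2, align 2) → ends 64
c at 64 (size 2, align 2) → ends 66
a at 66 (size 1, align 1) → ends 67
d at 67 (size 1, align 1) → ends 68
total 68 bytes, alignment 4
72 − 68 = 4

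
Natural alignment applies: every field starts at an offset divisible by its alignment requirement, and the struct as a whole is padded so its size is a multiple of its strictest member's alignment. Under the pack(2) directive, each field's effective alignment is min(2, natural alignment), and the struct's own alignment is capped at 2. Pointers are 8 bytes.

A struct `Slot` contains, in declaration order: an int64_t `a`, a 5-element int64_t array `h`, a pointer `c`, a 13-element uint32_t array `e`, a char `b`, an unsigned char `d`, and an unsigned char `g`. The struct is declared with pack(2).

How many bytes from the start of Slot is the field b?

108

0..8  a  (8B, 2-aligned)
8..48  h  (40B, 2-aligned)
48..56  c  (8B, 2-aligned)
56..108  e  (52B, 2-aligned)
108..109  b  (1B, 1-aligned)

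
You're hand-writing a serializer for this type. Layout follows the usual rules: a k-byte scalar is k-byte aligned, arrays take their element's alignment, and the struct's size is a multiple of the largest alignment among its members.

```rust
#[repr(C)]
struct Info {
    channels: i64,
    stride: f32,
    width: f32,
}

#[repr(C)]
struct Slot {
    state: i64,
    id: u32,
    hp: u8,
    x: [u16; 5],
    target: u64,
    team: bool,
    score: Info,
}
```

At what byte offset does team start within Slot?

32

Info: channels at 0 (size 8, align 8) → ends 8; stride at 8 (size 4, align 4) → ends 12; width at 12 (size 4, align 4) → ends 16; total 16 bytes, alignment 8
state at 0 (size 8, align 8) → ends 8
id at 8 (size 4, align 4) → ends 12
hp at 12 (size 1, align 1) → ends 13
pad 1 to align 2 for x
x at 14 (size 10, align 2) → ends 24
target at 24 (size 8, align 8) → ends 32
team at 32 (size 1, align 1) → ends 33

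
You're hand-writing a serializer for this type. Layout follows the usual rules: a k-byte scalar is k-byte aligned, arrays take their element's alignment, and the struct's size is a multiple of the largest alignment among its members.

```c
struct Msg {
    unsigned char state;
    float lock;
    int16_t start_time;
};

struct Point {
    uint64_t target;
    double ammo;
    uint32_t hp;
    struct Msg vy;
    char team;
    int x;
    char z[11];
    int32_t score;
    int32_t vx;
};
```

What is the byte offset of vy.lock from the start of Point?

Msg: 0..1  state  (1B, 1-aligned); 1..4  -- padding (3B); 4..8  lock  (4B, 4-aligned); 8..10  start_time  (2B, 2-aligned); 10..12  -- tail padding (2B); sizeof = 12, alignof = 4
0..8  target  (8B, 8-aligned)
8..16  ammo  (8B, 8-aligned)
16..20  hp  (4B, 4-aligned)
20..32  vy  (12B, 4-aligned)
within Msg: lock at 4
20 + 4 = 24

24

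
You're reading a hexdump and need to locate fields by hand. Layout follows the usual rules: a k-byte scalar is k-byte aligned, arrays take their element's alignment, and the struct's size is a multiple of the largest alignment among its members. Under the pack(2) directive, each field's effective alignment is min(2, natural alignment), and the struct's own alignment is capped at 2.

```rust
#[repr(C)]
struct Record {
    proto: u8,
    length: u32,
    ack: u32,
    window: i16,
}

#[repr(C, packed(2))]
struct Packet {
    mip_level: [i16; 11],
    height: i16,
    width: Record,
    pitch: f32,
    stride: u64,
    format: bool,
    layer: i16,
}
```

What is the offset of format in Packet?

52

Record: @0: proto [1B, align 1] → 1; +3 pad (align 4); @4: length [4B, align 4] → 8; @8: ack [4B, align 4] → 12; @12: window [2B, align 2] → 14; +2 tail pad (align 4); size 16, align 4
@0: mip_level [22B, align 2] → 22
@22: height [2B, align 2] → 24
@24: width [16B, align 2] → 40
@40: pitch [4B, align 2] → 44
@44: stride [8B, align 2] → 52
@52: format [1B, align 1] → 53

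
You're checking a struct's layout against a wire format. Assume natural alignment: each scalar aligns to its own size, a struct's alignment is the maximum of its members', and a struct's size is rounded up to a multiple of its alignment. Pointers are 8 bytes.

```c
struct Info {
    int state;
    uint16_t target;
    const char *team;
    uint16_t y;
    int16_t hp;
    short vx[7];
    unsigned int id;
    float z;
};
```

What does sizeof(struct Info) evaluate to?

48

state at 0 (size 4, align 4) → ends 4
target at 4 (size 2, align 2) → ends 6
pad 2 to align 8 for team
team at 8 (size 8, align 8) → ends 16
y at 16 (size 2, align 2) → ends 18
hp at 18 (size 2, align 2) → ends 20
vx at 20 (size 14, align 2) → ends 34
pad 2 to align 4 for id
id at 36 (size 4, align 4) → ends 40
z at 40 (size 4, align 4) → ends 44
tail pad 4 to reach multiple of 8
total 48 bytes, alignment 8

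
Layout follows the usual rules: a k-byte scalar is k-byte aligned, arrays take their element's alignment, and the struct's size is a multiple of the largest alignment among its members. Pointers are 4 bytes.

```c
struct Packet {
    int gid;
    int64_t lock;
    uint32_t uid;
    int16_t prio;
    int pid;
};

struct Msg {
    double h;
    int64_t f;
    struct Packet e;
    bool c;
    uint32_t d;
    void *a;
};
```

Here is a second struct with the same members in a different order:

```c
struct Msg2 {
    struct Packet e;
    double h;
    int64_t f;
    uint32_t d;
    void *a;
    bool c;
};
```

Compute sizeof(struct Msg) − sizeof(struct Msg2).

Packet: gid at 0 (size 4, align 4) → ends 4; pad 4 to align 8 for lock; lock at 8 (size 8, align 8) → ends 16; uid at 16 (size 4, align 4) → ends 20; prio at 20 (size 2, align 2) → ends 22; pad 2 to align 4 for pid; pid at 24 (size 4, align 4) → ends 28; tail pad 4 to reach multiple of 8; total 32 bytes, alignment 8
h at 0 (size 8, align 8) → ends 8
f at 8 (size 8, align 8) → ends 16
e at 16 (size 32, align 8) → ends 48
c at 48 (size 1, align 1) → ends 49
pad 3 to align 4 for d
d at 52 (size 4, align 4) → ends 56
a at 56 (size 4, align 4) → ends 60
tail pad 4 to reach multiple of 8
total 64 bytes, alignment 8
— Msg2 —
e at 0 (size 32, align 8) → ends 32
h at 32 (size 8, align 8) → ends 40
f at 40 (size 8, align 8) → ends 48
d at 48 (size 4, align 4) → ends 52
a at 52 (size 4, align 4) → ends 56
c at 56 (size 1, align 1) → ends 57
tail pad 7 to reach multiple of 8
total 64 bytes, alignment 8
64 − 64 = 0

0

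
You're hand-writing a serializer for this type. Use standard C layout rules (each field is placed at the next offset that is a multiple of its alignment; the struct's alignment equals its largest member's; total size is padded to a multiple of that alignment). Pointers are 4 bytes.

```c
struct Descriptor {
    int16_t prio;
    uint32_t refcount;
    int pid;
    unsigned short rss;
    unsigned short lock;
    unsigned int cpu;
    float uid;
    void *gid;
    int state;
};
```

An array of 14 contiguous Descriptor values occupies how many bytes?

@0: prio [2B, align 2] → 2
+2 pad (align 4)
@4: refcount [4B, align 4] → 8
@8: pid [4B, align 4] → 12
@12: rss [2B, align 2] → 14
@14: lock [2B, align 2] → 16
@16: cpu [4B, align 4] → 20
@20: uid [4B, align 4] → 24
@24: gid [4B, align 4] → 28
@28: state [4B, align 4] → 32
size 32, align 4
array of 14: 14 × 32 = 448

448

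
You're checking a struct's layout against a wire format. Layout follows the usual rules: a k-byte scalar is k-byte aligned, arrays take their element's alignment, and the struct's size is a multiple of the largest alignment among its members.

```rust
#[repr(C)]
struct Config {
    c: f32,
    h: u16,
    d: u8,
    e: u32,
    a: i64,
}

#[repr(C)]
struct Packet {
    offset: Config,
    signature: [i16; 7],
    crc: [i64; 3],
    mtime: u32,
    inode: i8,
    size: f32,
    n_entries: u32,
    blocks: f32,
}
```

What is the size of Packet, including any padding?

Config: c at 0 (size 4, align 4) → ends 4; h at 4 (size 2, align 2) → ends 6; d at 6 (size 1, align 1) → ends 7; pad 1 to align 4 for e; e at 8 (size 4, align 4) → ends 12; pad 4 to align 8 for a; a at 16 (size 8, align 8) → ends 24; total 24 bytes, alignment 8
offset at 0 (size 24, align 8) → ends 24
signature at 24 (size 14, align 2) → ends 38
pad 2 to align 8 for crc
crc at 40 (size 24, align 8) → ends 64
mtime at 64 (size 4, align 4) → ends 68
inode at 68 (size 1, align 1) → ends 69
pad 3 to align 4 for size
size at 72 (size 4, align 4) → ends 76
n_entries at 76 (size 4, align 4) → ends 80
blocks at 80 (size 4, align 4) → ends 84
tail pad 4 to reach multiple of 8
total 88 bytes, alignment 8

88 bytes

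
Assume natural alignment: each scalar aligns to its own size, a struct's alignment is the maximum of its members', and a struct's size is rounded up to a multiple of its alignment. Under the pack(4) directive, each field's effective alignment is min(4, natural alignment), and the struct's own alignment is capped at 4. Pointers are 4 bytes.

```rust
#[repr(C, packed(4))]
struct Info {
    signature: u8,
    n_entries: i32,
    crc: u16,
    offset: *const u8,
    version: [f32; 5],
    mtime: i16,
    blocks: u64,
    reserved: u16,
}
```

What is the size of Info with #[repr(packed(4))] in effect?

52

0..1  signature  (1B, 1-aligned)
1..4  -- padding (3B)
4..8  n_entries  (4B, 4-aligned)
8..10  crc  (2B, 2-aligned)
10..12  -- padding (2B)
12..16  offset  (4B, 4-aligned)
16..36  version  (20B, 4-aligned)
36..38  mtime  (2B, 2-aligned)
38..40  -- padding (2B)
40..48  blocks  (8B, 4-aligned)
48..50  reserved  (2B, 2-aligned)
50..52  -- tail padding (2B)
sizeof = 52, alignof = 4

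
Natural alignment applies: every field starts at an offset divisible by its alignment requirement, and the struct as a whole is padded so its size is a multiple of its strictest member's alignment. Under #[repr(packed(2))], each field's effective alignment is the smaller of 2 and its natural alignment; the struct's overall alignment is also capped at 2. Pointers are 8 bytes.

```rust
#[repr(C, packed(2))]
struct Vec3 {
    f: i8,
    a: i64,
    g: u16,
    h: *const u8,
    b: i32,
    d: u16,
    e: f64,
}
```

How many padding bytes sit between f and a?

0..1  f  (1B, 1-aligned)
1..2  -- padding (1B)
2..10  a  (8B, 2-aligned)

1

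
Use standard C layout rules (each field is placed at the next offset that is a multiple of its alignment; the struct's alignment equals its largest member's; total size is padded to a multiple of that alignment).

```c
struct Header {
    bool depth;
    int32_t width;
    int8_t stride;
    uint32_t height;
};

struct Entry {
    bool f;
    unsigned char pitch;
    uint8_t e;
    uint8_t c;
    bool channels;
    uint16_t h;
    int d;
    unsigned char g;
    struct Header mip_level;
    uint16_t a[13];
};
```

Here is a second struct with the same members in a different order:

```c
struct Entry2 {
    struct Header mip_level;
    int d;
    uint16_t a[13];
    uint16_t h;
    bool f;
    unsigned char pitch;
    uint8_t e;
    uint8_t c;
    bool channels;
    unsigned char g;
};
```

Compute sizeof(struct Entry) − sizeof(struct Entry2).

4

Header: 0..1  depth  (1B, 1-aligned); 1..4  -- padding (3B); 4..8  width  (4B, 4-aligned); 8..9  stride  (1B, 1-aligned); 9..12  -- padding (3B); 12..16  height  (4B, 4-aligned); sizeof = 16, alignof = 4
0..1  f  (1B, 1-aligned)
1..2  pitch  (1B, 1-aligned)
2..3  e  (1B, 1-aligned)
3..4  c  (1B, 1-aligned)
4..5  channels  (1B, 1-aligned)
5..6  -- padding (1B)
6..8  h  (2B, 2-aligned)
8..12  d  (4B, 4-aligned)
12..13  g  (1B, 1-aligned)
13..16  -- padding (3B)
16..32  mip_level  (16B, 4-aligned)
32..58  a  (26B, 2-aligned)
58..60  -- tail padding (2B)
sizeof = 60, alignof = 4
— Entry2 —
0..16  mip_level  (16B, 4-aligned)
16..20  d  (4B, 4-aligned)
20..46  a  (26B, 2-aligned)
46..48  h  (2B, 2-aligned)
48..49  f  (1B, 1-aligned)
49..50  pitch  (1B, 1-aligned)
50..51  e  (1B, 1-aligned)
51..52  c  (1B, 1-aligned)
52..53  channels  (1B, 1-aligned)
53..54  g  (1B, 1-aligned)
54..56  -- tail padding (2B)
sizeof = 56, alignof = 4
60 − 56 = 4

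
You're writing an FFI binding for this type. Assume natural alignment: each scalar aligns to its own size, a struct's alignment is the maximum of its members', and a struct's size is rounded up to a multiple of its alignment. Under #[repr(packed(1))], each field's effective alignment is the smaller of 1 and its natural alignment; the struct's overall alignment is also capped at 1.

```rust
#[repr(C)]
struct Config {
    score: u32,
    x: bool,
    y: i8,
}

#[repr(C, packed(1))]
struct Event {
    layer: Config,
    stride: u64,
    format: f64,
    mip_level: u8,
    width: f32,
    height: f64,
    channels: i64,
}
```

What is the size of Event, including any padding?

Config: 0..4  score  (4B, 4-aligned); 4..5  x  (1B, 1-aligned); 5..6  y  (1B, 1-aligned); 6..8  -- tail padding (2B); sizeof = 8, alignof = 4
0..8  layer  (8B, 1-aligned)
8..16  stride  (8B, 1-aligned)
16..24  format  (8B, 1-aligned)
24..25  mip_level  (1B, 1-aligned)
25..29  width  (4B, 1-aligned)
29..37  height  (8B, 1-aligned)
37..45  channels  (8B, 1-aligned)
sizeof = 45, alignof = 1

45 bytes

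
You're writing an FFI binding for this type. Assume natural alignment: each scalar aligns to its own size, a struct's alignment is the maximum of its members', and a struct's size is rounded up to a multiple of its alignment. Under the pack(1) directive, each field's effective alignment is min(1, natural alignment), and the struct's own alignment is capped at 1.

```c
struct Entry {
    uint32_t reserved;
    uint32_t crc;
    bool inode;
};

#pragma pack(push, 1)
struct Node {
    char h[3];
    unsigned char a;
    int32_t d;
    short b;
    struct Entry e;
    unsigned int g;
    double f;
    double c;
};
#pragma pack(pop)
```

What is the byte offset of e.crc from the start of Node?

Entry: reserved at 0 (size 4, align 4) → ends 4; crc at 4 (size 4, align 4) → ends 8; inode at 8 (size 1, align 1) → ends 9; tail pad 3 to reach multiple of 4; total 12 bytes, alignment 4
h at 0 (size 3, align 1) → ends 3
a at 3 (size 1, align 1) → ends 4
d at 4 (size 4, align 1) → ends 8
b at 8 (size 2, align 1) → ends 10
e at 10 (size 12, align 1) → ends 22
within Entry: crc at 4
10 + 4 = 14

14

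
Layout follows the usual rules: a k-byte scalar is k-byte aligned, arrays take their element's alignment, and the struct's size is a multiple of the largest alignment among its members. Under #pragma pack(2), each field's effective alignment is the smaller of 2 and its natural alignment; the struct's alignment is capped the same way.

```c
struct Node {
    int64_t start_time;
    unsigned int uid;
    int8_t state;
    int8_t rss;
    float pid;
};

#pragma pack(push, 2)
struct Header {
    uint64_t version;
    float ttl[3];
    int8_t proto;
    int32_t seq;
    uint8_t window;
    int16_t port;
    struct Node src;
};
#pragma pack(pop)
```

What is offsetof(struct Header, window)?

26

Node: start_time at 0 (size 8, align 8) → ends 8; uid at 8 (size 4, align 4) → ends 12; state at 12 (size 1, align 1) → ends 13; rss at 13 (size 1, align 1) → ends 14; pad 2 to align 4 for pid; pid at 16 (size 4, align 4) → ends 20; tail pad 4 to reach multiple of 8; total 24 bytes, alignment 8
version at 0 (size 8, align 2) → ends 8
ttl at 8 (size 12, align 2) → ends 20
proto at 20 (size 1, align 1) → ends 21
pad 1 to align 2 for seq
seq at 22 (size 4, align 2) → ends 26
window at 26 (size 1, align 1) → ends 27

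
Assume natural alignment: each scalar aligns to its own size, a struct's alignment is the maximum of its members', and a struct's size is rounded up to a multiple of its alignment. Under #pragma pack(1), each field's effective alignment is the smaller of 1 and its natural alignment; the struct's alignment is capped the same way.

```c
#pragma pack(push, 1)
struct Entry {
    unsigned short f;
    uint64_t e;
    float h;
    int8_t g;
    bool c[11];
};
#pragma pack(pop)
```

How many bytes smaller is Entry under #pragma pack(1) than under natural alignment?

natural layout:
  @0: f [2B, align 2] → 2
  +6 pad (align 8)
  @8: e [8B, align 8] → 16
  @16: h [4B, align 4] → 20
  @20: g [1B, align 1] → 21
  @21: c [11B, align 1] → 32
  size 32, align 8
packed(1) layout:
  @0: f [2B, align 1] → 2
  @2: e [8B, align 1] → 10
  @10: h [4B, align 1] → 14
  @14: g [1B, align 1] → 15
  @15: c [11B, align 1] → 26
  size 26, align 1
32 − 26 = 6

6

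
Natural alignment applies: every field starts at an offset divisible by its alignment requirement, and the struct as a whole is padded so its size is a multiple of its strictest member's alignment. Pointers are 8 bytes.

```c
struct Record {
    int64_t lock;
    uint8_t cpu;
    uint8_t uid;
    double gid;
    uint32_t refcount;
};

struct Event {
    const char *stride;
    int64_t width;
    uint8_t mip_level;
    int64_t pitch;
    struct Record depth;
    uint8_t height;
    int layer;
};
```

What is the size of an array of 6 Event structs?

432

Record: @0: lock [8B, align 8] → 8; @8: cpu [1B, align 1] → 9; @9: uid [1B, align 1] → 10; +6 pad (align 8); @16: gid [8B, align 8] → 24; @24: refcount [4B, align 4] → 28; +4 tail pad (align 8); size 32, align 8
@0: stride [8B, align 8] → 8
@8: width [8B, align 8] → 16
@16: mip_level [1B, align 1] → 17
+7 pad (align 8)
@24: pitch [8B, align 8] → 32
@32: depth [32B, align 8] → 64
@64: height [1B, align 1] → 65
+3 pad (align 4)
@68: layer [4B, align 4] → 72
size 72, align 8
array of 6: 6 × 72 = 432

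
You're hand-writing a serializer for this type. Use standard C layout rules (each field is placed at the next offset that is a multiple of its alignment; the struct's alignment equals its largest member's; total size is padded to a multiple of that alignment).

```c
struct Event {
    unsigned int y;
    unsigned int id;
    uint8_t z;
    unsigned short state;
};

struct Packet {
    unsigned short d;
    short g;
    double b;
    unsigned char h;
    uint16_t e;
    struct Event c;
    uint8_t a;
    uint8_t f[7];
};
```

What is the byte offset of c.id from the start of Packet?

Event: y at 0 (size 4, align 4) → ends 4; id at 4 (size 4, align 4) → ends 8; z at 8 (size 1, align 1) → ends 9; pad 1 to align 2 for state; state at 10 (size 2, align 2) → ends 12; total 12 bytes, alignment 4
d at 0 (size 2, align 2) → ends 2
g at 2 (size 2, align 2) → ends 4
pad 4 to align 8 for b
b at 8 (size 8, align 8) → ends 16
h at 16 (size 1, align 1) → ends 17
pad 1 to align 2 for e
e at 18 (size 2, align 2) → ends 20
c at 20 (size 12, align 4) → ends 32
within Event: id at 4
20 + 4 = 24

24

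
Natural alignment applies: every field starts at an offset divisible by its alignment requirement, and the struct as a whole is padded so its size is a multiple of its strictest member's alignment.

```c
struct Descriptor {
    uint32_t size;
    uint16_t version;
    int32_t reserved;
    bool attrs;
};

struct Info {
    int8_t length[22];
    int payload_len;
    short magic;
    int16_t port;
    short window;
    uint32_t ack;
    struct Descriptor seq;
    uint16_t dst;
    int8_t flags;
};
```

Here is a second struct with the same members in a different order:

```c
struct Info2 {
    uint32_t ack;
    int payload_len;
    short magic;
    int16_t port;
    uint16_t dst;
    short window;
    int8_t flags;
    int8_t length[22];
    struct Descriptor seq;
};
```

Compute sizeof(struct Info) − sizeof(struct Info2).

4

Descriptor: @0: size [4B, align 4] → 4; @4: version [2B, align 2] → 6; +2 pad (align 4); @8: reserved [4B, align 4] → 12; @12: attrs [1B, align 1] → 13; +3 tail pad (align 4); size 16, align 4
@0: length [22B, align 1] → 22
+2 pad (align 4)
@24: payload_len [4B, align 4] → 28
@28: magic [2B, align 2] → 30
@30: port [2B, align 2] → 32
@32: window [2B, align 2] → 34
+2 pad (align 4)
@36: ack [4B, align 4] → 40
@40: seq [16B, align 4] → 56
@56: dst [2B, align 2] → 58
@58: flags [1B, align 1] → 59
+1 tail pad (align 4)
size 60, align 4
— Info2 —
@0: ack [4B, align 4] → 4
@4: payload_len [4B, align 4] → 8
@8: magic [2B, align 2] → 10
@10: port [2B, align 2] → 12
@12: dst [2B, align 2] → 14
@14: window [2B, align 2] → 16
@16: flags [1B, align 1] → 17
@17: length [22B, align 1] → 39
+1 pad (align 4)
@40: seq [16B, align 4] → 56
size 56, align 4
60 − 56 = 4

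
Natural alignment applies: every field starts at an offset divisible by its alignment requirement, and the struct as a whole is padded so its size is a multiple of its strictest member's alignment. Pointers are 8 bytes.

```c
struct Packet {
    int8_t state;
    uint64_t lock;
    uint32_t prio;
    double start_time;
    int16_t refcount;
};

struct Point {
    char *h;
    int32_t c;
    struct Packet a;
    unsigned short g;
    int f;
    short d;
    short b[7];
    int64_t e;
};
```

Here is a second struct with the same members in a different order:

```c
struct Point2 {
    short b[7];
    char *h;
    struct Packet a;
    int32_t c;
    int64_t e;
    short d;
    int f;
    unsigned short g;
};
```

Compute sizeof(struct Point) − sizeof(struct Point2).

-8

Packet: state at 0 (size 1, align 1) → ends 1; pad 7 to align 8 for lock; lock at 8 (size 8, align 8) → ends 16; prio at 16 (size 4, align 4) → ends 20; pad 4 to align 8 for start_time; start_time at 24 (size 8, align 8) → ends 32; refcount at 32 (size 2, align 2) → ends 34; tail pad 6 to reach multiple of 8; total 40 bytes, alignment 8
h at 0 (size 8, align 8) → ends 8
c at 8 (size 4, align 4) → ends 12
pad 4 to align 8 for a
a at 16 (size 40, align 8) → ends 56
g at 56 (size 2, align 2) → ends 58
pad 2 to align 4 for f
f at 60 (size 4, align 4) → ends 64
d at 64 (size 2, align 2) → ends 66
b at 66 (size 14, align 2) → ends 80
e at 80 (size 8, align 8) → ends 88
total 88 bytes, alignment 8
— Point2 —
b at 0 (size 14, align 2) → ends 14
pad 2 to align 8 for h
h at 16 (size 8, align 8) → ends 24
a at 24 (size 40, align 8) → ends 64
c at 64 (size 4, align 4) → ends 68
pad 4 to align 8 for e
e at 72 (size 8, align 8) → ends 80
d at 80 (size 2, align 2) → ends 82
pad 2 to align 4 for f
f at 84 (size 4, align 4) → ends 88
g at 88 (size 2, align 2) → ends 90
tail pad 6 to reach multiple of 8
total 96 bytes, alignment 8
88 − 96 = -8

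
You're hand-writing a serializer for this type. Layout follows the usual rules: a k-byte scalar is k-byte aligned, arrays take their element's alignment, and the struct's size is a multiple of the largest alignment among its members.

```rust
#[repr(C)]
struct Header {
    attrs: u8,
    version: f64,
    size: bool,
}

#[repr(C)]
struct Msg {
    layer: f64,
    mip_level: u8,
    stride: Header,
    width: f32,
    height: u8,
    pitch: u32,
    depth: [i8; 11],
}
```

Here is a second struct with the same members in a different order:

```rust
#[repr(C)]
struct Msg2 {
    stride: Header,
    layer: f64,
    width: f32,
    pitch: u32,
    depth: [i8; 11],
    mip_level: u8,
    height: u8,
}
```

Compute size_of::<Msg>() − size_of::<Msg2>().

Header: @0: attrs [1B, align 1] → 1; +7 pad (align 8); @8: version [8B, align 8] → 16; @16: size [1B, align 1] → 17; +7 tail pad (align 8); size 24, align 8
@0: layer [8B, align 8] → 8
@8: mip_level [1B, align 1] → 9
+7 pad (align 8)
@16: stride [24B, align 8] → 40
@40: width [4B, align 4] → 44
@44: height [1B, align 1] → 45
+3 pad (align 4)
@48: pitch [4B, align 4] → 52
@52: depth [11B, align 1] → 63
+1 tail pad (align 8)
size 64, align 8
— Msg2 —
@0: stride [24B, align 8] → 24
@24: layer [8B, align 8] → 32
@32: width [4B, align 4] → 36
@36: pitch [4B, align 4] → 40
@40: depth [11B, align 1] → 51
@51: mip_level [1B, align 1] → 52
@52: height [1B, align 1] → 53
+3 tail pad (align 8)
size 56, align 8
64 − 56 = 8

8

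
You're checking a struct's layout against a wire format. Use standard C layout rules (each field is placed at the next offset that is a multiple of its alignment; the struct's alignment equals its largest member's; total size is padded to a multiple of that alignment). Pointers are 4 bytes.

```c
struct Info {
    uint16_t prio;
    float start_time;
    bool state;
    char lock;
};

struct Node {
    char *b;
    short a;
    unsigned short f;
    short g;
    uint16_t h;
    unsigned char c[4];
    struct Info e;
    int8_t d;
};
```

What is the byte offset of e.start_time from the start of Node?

20

Info: prio at 0 (size 2, align 2) → ends 2; pad 2 to align 4 for start_time; start_time at 4 (size 4, align 4) → ends 8; state at 8 (size 1, align 1) → ends 9; lock at 9 (size 1, align 1) → ends 10; tail pad 2 to reach multiple of 4; total 12 bytes, alignment 4
b at 0 (size 4, align 4) → ends 4
a at 4 (size 2, align 2) → ends 6
f at 6 (size 2, align 2) → ends 8
g at 8 (size 2, align 2) → ends 10
h at 10 (size 2, align 2) → ends 12
c at 12 (size 4, align 1) → ends 16
e at 16 (size 12, align 4) → ends 28
within Info: start_time at 4
16 + 4 = 20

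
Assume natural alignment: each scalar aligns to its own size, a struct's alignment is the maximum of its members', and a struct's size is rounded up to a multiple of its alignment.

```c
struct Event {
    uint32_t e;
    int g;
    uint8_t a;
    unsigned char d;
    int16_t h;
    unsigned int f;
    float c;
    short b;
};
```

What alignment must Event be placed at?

member alignments: e=4, g=4, a=1, d=1, h=2, f=4, c=4, b=2
max = 4

4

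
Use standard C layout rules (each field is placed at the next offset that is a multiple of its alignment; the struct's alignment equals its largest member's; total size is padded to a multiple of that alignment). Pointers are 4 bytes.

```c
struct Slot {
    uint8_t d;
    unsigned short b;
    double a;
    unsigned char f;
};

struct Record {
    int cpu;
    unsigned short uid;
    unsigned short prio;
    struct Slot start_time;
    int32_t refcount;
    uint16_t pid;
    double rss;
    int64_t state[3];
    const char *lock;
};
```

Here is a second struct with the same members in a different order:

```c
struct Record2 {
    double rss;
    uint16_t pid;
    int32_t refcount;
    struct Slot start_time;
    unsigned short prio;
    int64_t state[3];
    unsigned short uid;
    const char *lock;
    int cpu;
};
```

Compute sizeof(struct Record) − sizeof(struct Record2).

-8

Slot: @0: d [1B, align 1] → 1; +1 pad (align 2); @2: b [2B, align 2] → 4; +4 pad (align 8); @8: a [8B, align 8] → 16; @16: f [1B, align 1] → 17; +7 tail pad (align 8); size 24, align 8
@0: cpu [4B, align 4] → 4
@4: uid [2B, align 2] → 6
@6: prio [2B, align 2] → 8
@8: start_time [24B, align 8] → 32
@32: refcount [4B, align 4] → 36
@36: pid [2B, align 2] → 38
+2 pad (align 8)
@40: rss [8B, align 8] → 48
@48: state [24B, align 8] → 72
@72: lock [4B, align 4] → 76
+4 tail pad (align 8)
size 80, align 8
— Record2 —
@0: rss [8B, align 8] → 8
@8: pid [2B, align 2] → 10
+2 pad (align 4)
@12: refcount [4B, align 4] → 16
@16: start_time [24B, align 8] → 40
@40: prio [2B, align 2] → 42
+6 pad (align 8)
@48: state [24B, align 8] → 72
@72: uid [2B, align 2] → 74
+2 pad (align 4)
@76: lock [4B, align 4] → 80
@80: cpu [4B, align 4] → 84
+4 tail pad (align 8)
size 88, align 8
80 − 88 = -8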